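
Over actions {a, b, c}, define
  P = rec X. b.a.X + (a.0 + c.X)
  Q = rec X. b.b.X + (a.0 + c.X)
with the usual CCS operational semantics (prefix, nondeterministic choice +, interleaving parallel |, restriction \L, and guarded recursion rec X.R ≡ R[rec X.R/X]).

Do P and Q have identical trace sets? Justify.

trace-distinct — witness ⟨ba⟩

Reachable graph of P (3 states):
  p0 = rec X. b.a.X + (a.0 + c.X) | =a=> p1, =b=> p2, =c=> p0
  p1 = 0 | stopped
  p2 = a.(rec X. b.a.X + (a.0 + c.X)) | =a=> p0
Reachable graph of Q (3 states):
  q0 = rec X. b.b.X + (a.0 + c.X) | =a=> q1, =b=> q2, =c=> q0
  q1 = 0 | stopped
  q2 = b.(rec X. b.b.X + (a.0 + c.X)) | =b=> q0
Trace ⟨ba⟩ through P, begin at {p0}:
  [1] b ⇒ {p2}
  [2] a ⇒ {p0}
  P completes σ.
Trace ⟨ba⟩ through Q, begin at {q0}:
  [1] b ⇒ {q2}
  [2] a ⇒ no successor for Q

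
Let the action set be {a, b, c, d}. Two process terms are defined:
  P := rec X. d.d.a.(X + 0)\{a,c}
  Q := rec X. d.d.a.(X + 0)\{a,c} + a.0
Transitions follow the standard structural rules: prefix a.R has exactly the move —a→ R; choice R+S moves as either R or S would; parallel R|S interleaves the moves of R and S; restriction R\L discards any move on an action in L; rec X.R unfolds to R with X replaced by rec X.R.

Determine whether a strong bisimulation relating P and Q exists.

P's transition system — 6 states:
  s0 = rec X. d.d.a.(X + 0)\{a,c} ⊢ --d--▸ s1
  s1 = d.a.((rec X. d.d.a.(X + 0)\{a,c}) + 0)\{a,c} ⊢ --d--▸ s2
  s2 = a.((rec X. d.d.a.(X + 0)\{a,c}) + 0)\{a,c} ⊢ --a--▸ s3
  s3 = ((rec X. d.d.a.(X + 0)\{a,c}) + 0)\{a,c} ⊢ --d--▸ s4
  s4 = (d.a.((rec X. d.d.a.(X + 0)\{a,c}) + 0)\{a,c})\{a,c} ⊢ --d--▸ s5
  s5 = (a.((rec X. d.d.a.(X + 0)\{a,c}) + 0)\{a,c})\{a,c} ⊢ stopped
Q's transition system — 7 states:
  t0 = rec X. d.d.a.(X + 0)\{a,c} + a.0 ⊢ --a--▸ t1, --d--▸ t2
  t1 = 0 ⊢ stopped
  t2 = d.a.((rec X. d.d.a.(X + 0)\{a,c} + a.0) + 0)\{a,c} ⊢ --d--▸ t3
  t3 = a.((rec X. d.d.a.(X + 0)\{a,c} + a.0) + 0)\{a,c} ⊢ --a--▸ t4
  t4 = ((rec X. d.d.a.(X + 0)\{a,c} + a.0) + 0)\{a,c} ⊢ --d--▸ t5
  t5 = (d.a.((rec X. d.d.a.(X + 0)\{a,c} + a.0) + 0)\{a,c})\{a,c} ⊢ --d--▸ t6
  t6 = (a.((rec X. d.d.a.(X + 0)\{a,c} + a.0) + 0)\{a,c})\{a,c} ⊢ stopped
Coarsest stable partition (strong bisimilarity classes):
  B0 = {s0}
  B1 = {s1, t2}
  B2 = {s2, t3}
  B3 = {s3, t4}
  B4 = {s4, t5}
  B5 = {s5, t1, t6}
  B6 = {t0}
s0 ∈ B0, t0 ∈ B6 → different blocks

not bisimilar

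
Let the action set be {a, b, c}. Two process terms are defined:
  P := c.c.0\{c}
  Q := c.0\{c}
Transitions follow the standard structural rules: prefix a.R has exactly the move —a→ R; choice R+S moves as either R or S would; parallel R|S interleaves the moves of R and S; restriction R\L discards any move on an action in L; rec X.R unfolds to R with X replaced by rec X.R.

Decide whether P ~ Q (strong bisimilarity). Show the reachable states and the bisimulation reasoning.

not bisimilar

P's transition system — 3 states:
  s0 = c.c.0\{c} has moves =c=> s1
  s1 = c.0\{c} has moves =c=> s2
  s2 = 0\{c} has moves stopped
Q's transition system — 2 states:
  t0 = c.0\{c} has moves =c=> t1
  t1 = 0\{c} has moves stopped
Partition-refinement fixed point:
  B0 = {s0}
  B1 = {s1, t0}
  B2 = {s2, t1}
s0 ∈ B0, t0 ∈ B1 → different blocks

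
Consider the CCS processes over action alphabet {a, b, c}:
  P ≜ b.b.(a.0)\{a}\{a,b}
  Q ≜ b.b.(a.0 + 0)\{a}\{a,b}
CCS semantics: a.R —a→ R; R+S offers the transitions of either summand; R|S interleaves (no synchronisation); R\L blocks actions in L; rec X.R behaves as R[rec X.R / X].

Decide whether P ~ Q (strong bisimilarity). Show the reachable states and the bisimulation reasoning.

LTS(P): 3 reachable states
  p0 = b.b.(a.0)\{a}\{a,b} ⊢ =b=> p1
  p1 = b.(a.0)\{a}\{a,b} ⊢ =b=> p2
  p2 = (a.0)\{a}\{a,b} ⊢ stopped
LTS(Q): 3 reachable states
  q0 = b.b.(a.0 + 0)\{a}\{a,b} ⊢ =b=> q1
  q1 = b.(a.0 + 0)\{a}\{a,b} ⊢ =b=> q2
  q2 = (a.0 + 0)\{a}\{a,b} ⊢ stopped
Coarsest stable partition (strong bisimilarity classes):
  B0 = {p0, q0}
  B1 = {p1, q1}
  B2 = {p2, q2}
p0 ∈ B0, q0 ∈ B0 → same block

bisimilar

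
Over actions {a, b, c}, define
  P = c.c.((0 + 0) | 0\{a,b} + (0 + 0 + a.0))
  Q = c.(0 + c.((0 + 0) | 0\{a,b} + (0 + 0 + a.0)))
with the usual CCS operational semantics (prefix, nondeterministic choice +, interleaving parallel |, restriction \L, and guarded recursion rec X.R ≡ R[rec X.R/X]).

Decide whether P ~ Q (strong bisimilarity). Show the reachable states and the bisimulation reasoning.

YES

LTS(P): 4 reachable states
  p0 = c.c.((0 + 0) | 0\{a,b} + (0 + 0 + a.0)) :: --c--▸ p1
  p1 = c.((0 + 0) | 0\{a,b} + (0 + 0 + a.0)) :: --c--▸ p2
  p2 = (0 + 0) | 0\{a,b} + (0 + 0 + a.0) :: --a--▸ p3
  p3 = 0 :: deadlocked
LTS(Q): 4 reachable states
  q0 = c.(0 + c.((0 + 0) | 0\{a,b} + (0 + 0 + a.0))) :: --c--▸ q1
  q1 = 0 + c.((0 + 0) | 0\{a,b} + (0 + 0 + a.0)) :: --c--▸ q2
  q2 = (0 + 0) | 0\{a,b} + (0 + 0 + a.0) :: --a--▸ q3
  q3 = 0 :: deadlocked
Partition-refinement fixed point:
  B0 = {p0, q0}
  B1 = {p1, q1}
  B2 = {p2, q2}
  B3 = {p3, q3}
p0 ∈ B0, q0 ∈ B0 → same block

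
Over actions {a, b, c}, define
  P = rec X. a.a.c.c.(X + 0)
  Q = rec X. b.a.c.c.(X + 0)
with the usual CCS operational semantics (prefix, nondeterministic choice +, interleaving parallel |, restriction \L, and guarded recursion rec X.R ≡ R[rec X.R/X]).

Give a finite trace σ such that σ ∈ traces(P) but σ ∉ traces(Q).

a

P's transition system — 5 states:
  s0 = rec X. a.a.c.c.(X + 0) | ··a··> s1
  s1 = a.c.c.((rec X. a.a.c.c.(X + 0)) + 0) | ··a··> s2
  s2 = c.c.((rec X. a.a.c.c.(X + 0)) + 0) | ··c··> s3
  s3 = c.((rec X. a.a.c.c.(X + 0)) + 0) | ··c··> s4
  s4 = (rec X. a.a.c.c.(X + 0)) + 0 | ··a··> s1
Q's transition system — 5 states:
  t0 = rec X. b.a.c.c.(X + 0) | ··b··> t1
  t1 = a.c.c.((rec X. b.a.c.c.(X + 0)) + 0) | ··a··> t2
  t2 = c.c.((rec X. b.a.c.c.(X + 0)) + 0) | ··c··> t3
  t3 = c.((rec X. b.a.c.c.(X + 0)) + 0) | ··c··> t4
  t4 = (rec X. b.a.c.c.(X + 0)) + 0 | ··b··> t1
Run σ = ⟨a⟩ on P: start {s0}
  [1] a ⇒ {s1}
  — P admits the full trace.
Run σ = ⟨a⟩ on Q: start {t0}
  [1] a ⇒ ∅ (Q stuck)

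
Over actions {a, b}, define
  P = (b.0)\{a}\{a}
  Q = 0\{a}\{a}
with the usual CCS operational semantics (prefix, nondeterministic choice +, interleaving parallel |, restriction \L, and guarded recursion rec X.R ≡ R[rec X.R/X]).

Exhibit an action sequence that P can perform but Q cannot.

b

P's transition system — 2 states:
  u0 = (b.0)\{a}\{a} → --b--▸ u1
  u1 = 0\{a}\{a} → (no moves)
Q's transition system — 1 states:
  v0 = 0\{a}\{a} → (no moves)
Trace ⟨b⟩ through P, begin at {u0}:
  after b @ step 1: {u1}
  P completes σ.
Trace ⟨b⟩ through Q, begin at {v0}:
  after b @ step 1: ∅  — Q cannot continue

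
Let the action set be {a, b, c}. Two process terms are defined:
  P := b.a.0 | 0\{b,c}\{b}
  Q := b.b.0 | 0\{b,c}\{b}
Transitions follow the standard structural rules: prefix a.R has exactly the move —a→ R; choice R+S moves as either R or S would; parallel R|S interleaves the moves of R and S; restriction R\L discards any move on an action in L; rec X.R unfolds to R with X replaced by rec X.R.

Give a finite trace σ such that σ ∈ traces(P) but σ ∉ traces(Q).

P's transition system — 3 states:
  s0 = b.a.0 | 0\{b,c}\{b} :: --b--▸ s1
  s1 = a.0 | 0\{b,c}\{b} :: --a--▸ s2
  s2 = 0 | 0\{b,c}\{b} :: (no moves)
Q's transition system — 3 states:
  t0 = b.b.0 | 0\{b,c}\{b} :: --b--▸ t1
  t1 = b.0 | 0\{b,c}\{b} :: --b--▸ t2
  t2 = 0 | 0\{b,c}\{b} :: (no moves)
Executing ba from P (initial set {s0}):
  [1] b ⇒ {s1}
  [2] a ⇒ {s2}
  ✓ P
Executing ba from Q (initial set {t0}):
  [1] b ⇒ {t1}
  [2] a ⇒ ∅  — Q cannot continue

ba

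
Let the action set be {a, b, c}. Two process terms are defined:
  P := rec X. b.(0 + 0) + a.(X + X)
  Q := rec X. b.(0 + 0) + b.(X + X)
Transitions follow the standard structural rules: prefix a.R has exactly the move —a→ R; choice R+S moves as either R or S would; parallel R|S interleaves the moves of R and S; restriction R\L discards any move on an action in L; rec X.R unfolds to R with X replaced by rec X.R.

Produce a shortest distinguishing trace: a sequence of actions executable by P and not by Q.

a

LTS(P): 3 reachable states
  s0 = rec X. b.(0 + 0) + a.(X + X) → =a=> s1, =b=> s2
  s1 = (rec X. b.(0 + 0) + a.(X + X)) + (rec X. b.(0 + 0) + a.(X + X)) → =a=> s1, =b=> s2
  s2 = 0 + 0 → ·
LTS(Q): 3 reachable states
  t0 = rec X. b.(0 + 0) + b.(X + X) → =b=> t1, =b=> t2
  t1 = (rec X. b.(0 + 0) + b.(X + X)) + (rec X. b.(0 + 0) + b.(X + X)) → =b=> t1, =b=> t2
  t2 = 0 + 0 → ·
Run σ = ⟨a⟩ on P: start {s0}
  [1] a ⇒ {s1}
  ✓ P
Run σ = ⟨a⟩ on Q: start {t0}
  [1] a ⇒ ∅  — Q cannot continue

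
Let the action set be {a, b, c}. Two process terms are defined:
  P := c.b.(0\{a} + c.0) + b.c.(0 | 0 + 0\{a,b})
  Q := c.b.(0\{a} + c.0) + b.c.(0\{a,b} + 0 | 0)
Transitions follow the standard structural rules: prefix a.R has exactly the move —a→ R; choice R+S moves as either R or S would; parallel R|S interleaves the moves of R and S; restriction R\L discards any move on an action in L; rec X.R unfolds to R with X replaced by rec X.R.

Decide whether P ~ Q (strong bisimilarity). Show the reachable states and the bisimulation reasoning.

Reachable graph of P (6 states):
  p0 = c.b.(0\{a} + c.0) + b.c.(0 | 0 + 0\{a,b}) :: =b=> p1, =c=> p2
  p1 = c.(0 | 0 + 0\{a,b}) :: =c=> p3
  p2 = b.(0\{a} + c.0) :: =b=> p4
  p3 = 0 | 0 + 0\{a,b} :: (no moves)
  p4 = 0\{a} + c.0 :: =c=> p5
  p5 = 0 :: (no moves)
Reachable graph of Q (6 states):
  q0 = c.b.(0\{a} + c.0) + b.c.(0\{a,b} + 0 | 0) :: =b=> q1, =c=> q2
  q1 = c.(0\{a,b} + 0 | 0) :: =c=> q3
  q2 = b.(0\{a} + c.0) :: =b=> q4
  q3 = 0\{a,b} + 0 | 0 :: (no moves)
  q4 = 0\{a} + c.0 :: =c=> q5
  q5 = 0 :: (no moves)
Coarsest stable partition (strong bisimilarity classes):
  B0 = {p0, q0}
  B1 = {p1, p4, q1, q4}
  B2 = {p3, p5, q3, q5}
  B3 = {p2, q2}
p0 ∈ B0, q0 ∈ B0 → same block

bisimilar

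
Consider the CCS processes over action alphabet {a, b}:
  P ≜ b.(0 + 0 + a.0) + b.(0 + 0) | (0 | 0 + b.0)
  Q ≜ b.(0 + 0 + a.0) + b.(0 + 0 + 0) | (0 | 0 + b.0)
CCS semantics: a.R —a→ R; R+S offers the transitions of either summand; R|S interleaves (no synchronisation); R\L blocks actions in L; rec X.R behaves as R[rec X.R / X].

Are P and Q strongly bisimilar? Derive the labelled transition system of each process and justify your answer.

Reachable graph of P (6 states):
  u0 = b.(0 + 0 + a.0) + b.(0 + 0) | (0 | 0 + b.0) ⊢ ··b··> u1, ··b··> u2, ··b··> u3
  u1 = (0 + 0) | (0 | 0 + b.0) ⊢ ··b··> u4
  u2 = 0 + 0 + a.0 ⊢ ··a··> u5
  u3 = b.(0 + 0) | 0 ⊢ ··b··> u4
  u4 = (0 + 0) | 0 ⊢ ∅
  u5 = 0 ⊢ ∅
Reachable graph of Q (6 states):
  v0 = b.(0 + 0 + a.0) + b.(0 + 0 + 0) | (0 | 0 + b.0) ⊢ ··b··> v1, ··b··> v2, ··b··> v3
  v1 = (0 + 0 + 0) | (0 | 0 + b.0) ⊢ ··b··> v4
  v2 = 0 + 0 + a.0 ⊢ ··a··> v5
  v3 = b.(0 + 0 + 0) | 0 ⊢ ··b··> v4
  v4 = (0 + 0 + 0) | 0 ⊢ ∅
  v5 = 0 ⊢ ∅
Coarsest stable partition (strong bisimilarity classes):
  B0 = {u0, v0}
  B1 = {u2, v2}
  B2 = {u4, u5, v4, v5}
  B3 = {u1, u3, v1, v3}
u0 ∈ B0, v0 ∈ B0 → same block

P ~ Q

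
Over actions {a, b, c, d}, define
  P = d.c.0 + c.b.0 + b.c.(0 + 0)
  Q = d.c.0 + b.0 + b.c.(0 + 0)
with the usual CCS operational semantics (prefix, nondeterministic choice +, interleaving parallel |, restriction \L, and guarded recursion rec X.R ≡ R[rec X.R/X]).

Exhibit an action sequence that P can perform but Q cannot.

P's transition system — 6 states:
  s0 = d.c.0 + c.b.0 + b.c.(0 + 0) → =b=> s1, =c=> s2, =d=> s3
  s1 = c.(0 + 0) → =c=> s4
  s2 = b.0 → =b=> s5
  s3 = c.0 → =c=> s5
  s4 = 0 + 0 → deadlocked
  s5 = 0 → deadlocked
Q's transition system — 5 states:
  t0 = d.c.0 + b.0 + b.c.(0 + 0) → =b=> t1, =b=> t2, =d=> t3
  t1 = 0 → deadlocked
  t2 = c.(0 + 0) → =c=> t4
  t3 = c.0 → =c=> t1
  t4 = 0 + 0 → deadlocked
Executing c from P (initial set {s0}):
  [1] c ⇒ {s2}
  — P admits the full trace.
Executing c from Q (initial set {t0}):
  [1] c ⇒ no successor for Q

c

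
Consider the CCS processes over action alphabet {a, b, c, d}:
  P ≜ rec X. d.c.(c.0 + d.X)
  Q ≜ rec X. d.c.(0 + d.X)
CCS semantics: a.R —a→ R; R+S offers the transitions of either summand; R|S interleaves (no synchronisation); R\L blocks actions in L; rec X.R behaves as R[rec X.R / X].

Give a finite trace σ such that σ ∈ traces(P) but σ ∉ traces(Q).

dcc

LTS(P): 4 reachable states
  p0 = rec X. d.c.(c.0 + d.X) :: =d=> p1
  p1 = c.(c.0 + d.(rec X. d.c.(c.0 + d.X))) :: =c=> p2
  p2 = c.0 + d.(rec X. d.c.(c.0 + d.X)) :: =c=> p3, =d=> p0
  p3 = 0 :: (no moves)
LTS(Q): 3 reachable states
  q0 = rec X. d.c.(0 + d.X) :: =d=> q1
  q1 = c.(0 + d.(rec X. d.c.(0 + d.X))) :: =c=> q2
  q2 = 0 + d.(rec X. d.c.(0 + d.X)) :: =d=> q0
Run σ = ⟨dcc⟩ on P: start {p0}
  [1] d ⇒ {p1}
  [2] c ⇒ {p2}
  [3] c ⇒ {p3}
  — P admits the full trace.
Run σ = ⟨dcc⟩ on Q: start {q0}
  [1] d ⇒ {q1}
  [2] c ⇒ {q2}
  [3] c ⇒ ∅  — Q cannot continue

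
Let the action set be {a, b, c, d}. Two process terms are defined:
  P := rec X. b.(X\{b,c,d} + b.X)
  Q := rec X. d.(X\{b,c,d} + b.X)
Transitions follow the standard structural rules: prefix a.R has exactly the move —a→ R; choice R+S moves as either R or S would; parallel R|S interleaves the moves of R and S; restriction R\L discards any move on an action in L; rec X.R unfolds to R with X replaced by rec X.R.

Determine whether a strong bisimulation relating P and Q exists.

NO

P's transition system — 2 states:
  p0 = rec X. b.(X\{b,c,d} + b.X) has moves -b-> p1
  p1 = (rec X. b.(X\{b,c,d} + b.X))\{b,c,d} + b.(rec X. b.(X\{b,c,d} + b.X)) has moves -b-> p0
Q's transition system — 2 states:
  q0 = rec X. d.(X\{b,c,d} + b.X) has moves -d-> q1
  q1 = (rec X. d.(X\{b,c,d} + b.X))\{b,c,d} + b.(rec X. d.(X\{b,c,d} + b.X)) has moves -b-> q0
Coarsest stable partition (strong bisimilarity classes):
  B0 = {p0, p1}
  B1 = {q0}
  B2 = {q1}
p0 ∈ B0, q0 ∈ B1 → different blocks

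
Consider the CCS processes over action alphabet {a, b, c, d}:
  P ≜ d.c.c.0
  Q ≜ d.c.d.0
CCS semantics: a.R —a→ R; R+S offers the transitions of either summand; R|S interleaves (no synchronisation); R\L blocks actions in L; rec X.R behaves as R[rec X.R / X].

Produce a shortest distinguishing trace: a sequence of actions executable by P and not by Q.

LTS(P): 4 reachable states
  m0 = d.c.c.0 ⊢ =d=> m1
  m1 = c.c.0 ⊢ =c=> m2
  m2 = c.0 ⊢ =c=> m3
  m3 = 0 ⊢ deadlocked
LTS(Q): 4 reachable states
  n0 = d.c.d.0 ⊢ =d=> n1
  n1 = c.d.0 ⊢ =c=> n2
  n2 = d.0 ⊢ =d=> n3
  n3 = 0 ⊢ deadlocked
Run σ = ⟨dcc⟩ on P: start {m0}
  after d @ step 1: {m1}
  after c @ step 2: {m2}
  after c @ step 3: {m3}
  — P admits the full trace.
Run σ = ⟨dcc⟩ on Q: start {n0}
  after d @ step 1: {n1}
  after c @ step 2: {n2}
  after c @ step 3: ∅  — Q cannot continue

dcc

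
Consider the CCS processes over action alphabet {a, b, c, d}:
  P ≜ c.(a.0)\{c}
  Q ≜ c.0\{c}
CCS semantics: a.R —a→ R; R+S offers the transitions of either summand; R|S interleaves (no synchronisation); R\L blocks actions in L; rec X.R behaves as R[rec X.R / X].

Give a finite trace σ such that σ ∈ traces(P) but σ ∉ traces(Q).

ca

Reachable graph of P (3 states):
  s0 = c.(a.0)\{c} has moves ··c··> s1
  s1 = (a.0)\{c} has moves ··a··> s2
  s2 = 0\{c} has moves stopped
Reachable graph of Q (2 states):
  t0 = c.0\{c} has moves ··c··> t1
  t1 = 0\{c} has moves stopped
Executing ca from P (initial set {s0}):
  after c @ step 1: {s1}
  after a @ step 2: {s2}
  P completes σ.
Executing ca from Q (initial set {t0}):
  after c @ step 1: {t1}
  after a @ step 2: ∅ (Q stuck)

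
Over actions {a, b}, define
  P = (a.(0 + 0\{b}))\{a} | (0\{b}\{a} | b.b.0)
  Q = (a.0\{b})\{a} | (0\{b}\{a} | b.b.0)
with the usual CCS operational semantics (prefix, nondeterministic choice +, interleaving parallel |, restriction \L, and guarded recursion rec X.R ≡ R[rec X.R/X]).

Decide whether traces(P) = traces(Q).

trace-equivalent

P's transition system — 3 states:
  s0 = (a.(0 + 0\{b}))\{a} | (0\{b}\{a} | b.b.0) → --b--▸ s1
  s1 = (a.(0 + 0\{b}))\{a} | (0\{b}\{a} | b.0) → --b--▸ s2
  s2 = (a.(0 + 0\{b}))\{a} | (0\{b}\{a} | 0) → stopped
Q's transition system — 3 states:
  t0 = (a.0\{b})\{a} | (0\{b}\{a} | b.b.0) → --b--▸ t1
  t1 = (a.0\{b})\{a} | (0\{b}\{a} | b.0) → --b--▸ t2
  t2 = (a.0\{b})\{a} | (0\{b}\{a} | 0) → stopped
Coarsest stable partition (strong bisimilarity classes):
  B0 = {s0, t0}
  B1 = {s1, t1}
  B2 = {s2, t2}
s0 ∈ B0, t0 ∈ B0 → same block
Bisimilar ⇒ trace-equivalent.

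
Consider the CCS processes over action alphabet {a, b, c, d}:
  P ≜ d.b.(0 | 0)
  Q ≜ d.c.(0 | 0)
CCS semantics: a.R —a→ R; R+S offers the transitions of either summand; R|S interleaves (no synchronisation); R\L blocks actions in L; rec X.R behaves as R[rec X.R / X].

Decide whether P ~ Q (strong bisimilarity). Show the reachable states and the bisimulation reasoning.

LTS(P): 3 reachable states
  p0 = d.b.(0 | 0) | =d=> p1
  p1 = b.(0 | 0) | =b=> p2
  p2 = 0 | 0 | (no moves)
LTS(Q): 3 reachable states
  q0 = d.c.(0 | 0) | =d=> q1
  q1 = c.(0 | 0) | =c=> q2
  q2 = 0 | 0 | (no moves)
Bisimilarity quotient blocks:
  B0 = {p0}
  B1 = {p1}
  B2 = {p2, q2}
  B3 = {q0}
  B4 = {q1}
p0 ∈ B0, q0 ∈ B3 → different blocks

P ≁ Q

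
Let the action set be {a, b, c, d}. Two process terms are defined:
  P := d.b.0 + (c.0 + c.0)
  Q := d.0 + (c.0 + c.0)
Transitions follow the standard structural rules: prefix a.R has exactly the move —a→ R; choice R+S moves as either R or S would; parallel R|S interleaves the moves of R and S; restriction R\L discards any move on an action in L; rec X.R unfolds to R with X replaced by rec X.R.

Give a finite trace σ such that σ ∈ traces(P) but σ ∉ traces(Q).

LTS(P): 3 reachable states
  s0 = d.b.0 + (c.0 + c.0) → ··c··> s1, ··d··> s2
  s1 = 0 → ·
  s2 = b.0 → ··b··> s1
LTS(Q): 2 reachable states
  t0 = d.0 + (c.0 + c.0) → ··c··> t1, ··d··> t1
  t1 = 0 → ·
Run σ = ⟨db⟩ on P: start {s0}
  [1] d ⇒ {s2}
  [2] b ⇒ {s1}
  — P admits the full trace.
Run σ = ⟨db⟩ on Q: start {t0}
  [1] d ⇒ {t1}
  [2] b ⇒ no successor for Q

db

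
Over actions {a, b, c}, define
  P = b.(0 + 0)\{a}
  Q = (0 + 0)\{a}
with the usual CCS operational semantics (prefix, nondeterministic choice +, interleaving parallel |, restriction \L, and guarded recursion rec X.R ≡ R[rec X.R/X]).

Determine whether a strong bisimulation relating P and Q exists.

P's transition system — 2 states:
  p0 = b.(0 + 0)\{a} :: --b--▸ p1
  p1 = (0 + 0)\{a} :: ·
Q's transition system — 1 states:
  q0 = (0 + 0)\{a} :: ·
Bisimilarity quotient blocks:
  B0 = {p0}
  B1 = {p1, q0}
p0 ∈ B0, q0 ∈ B1 → different blocks

not bisimilar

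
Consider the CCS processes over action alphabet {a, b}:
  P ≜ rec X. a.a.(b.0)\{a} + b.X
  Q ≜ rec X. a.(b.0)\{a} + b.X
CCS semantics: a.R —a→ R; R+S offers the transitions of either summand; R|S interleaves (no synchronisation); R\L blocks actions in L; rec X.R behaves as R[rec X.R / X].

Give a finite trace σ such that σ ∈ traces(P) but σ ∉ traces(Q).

aa

LTS(P): 4 reachable states
  s0 = rec X. a.a.(b.0)\{a} + b.X has moves =a=> s1, =b=> s0
  s1 = a.(b.0)\{a} has moves =a=> s2
  s2 = (b.0)\{a} has moves =b=> s3
  s3 = 0\{a} has moves deadlocked
LTS(Q): 3 reachable states
  t0 = rec X. a.(b.0)\{a} + b.X has moves =a=> t1, =b=> t0
  t1 = (b.0)\{a} has moves =b=> t2
  t2 = 0\{a} has moves deadlocked
Executing aa from P (initial set {s0}):
  after a @ step 1: {s1}
  after a @ step 2: {s2}
  — P admits the full trace.
Executing aa from Q (initial set {t0}):
  after a @ step 1: {t1}
  after a @ step 2: ∅ (Q stuck)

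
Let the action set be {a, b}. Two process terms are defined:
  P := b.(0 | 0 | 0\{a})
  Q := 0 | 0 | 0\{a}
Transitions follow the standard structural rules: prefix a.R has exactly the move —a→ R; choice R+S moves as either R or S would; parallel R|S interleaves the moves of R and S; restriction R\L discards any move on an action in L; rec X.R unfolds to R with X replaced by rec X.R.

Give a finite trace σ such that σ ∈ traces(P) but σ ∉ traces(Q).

Reachable graph of P (2 states):
  p0 = b.(0 | 0 | 0\{a}) has moves -b-> p1
  p1 = 0 | 0 | 0\{a} has moves stopped
Reachable graph of Q (1 states):
  q0 = 0 | 0 | 0\{a} has moves stopped
Run σ = ⟨b⟩ on P: start {p0}
  step 1 (b): {p1}
  ✓ P
Run σ = ⟨b⟩ on Q: start {q0}
  step 1 (b): ∅  — Q cannot continue

b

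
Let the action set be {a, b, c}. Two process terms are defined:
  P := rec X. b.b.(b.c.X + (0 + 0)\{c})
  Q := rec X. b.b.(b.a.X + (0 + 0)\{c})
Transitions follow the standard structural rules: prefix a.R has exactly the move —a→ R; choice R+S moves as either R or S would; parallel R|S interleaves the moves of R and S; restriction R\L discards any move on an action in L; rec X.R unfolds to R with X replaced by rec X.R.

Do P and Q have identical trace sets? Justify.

Reachable graph of P (4 states):
  m0 = rec X. b.b.(b.c.X + (0 + 0)\{c}) :: -b-> m1
  m1 = b.(b.c.(rec X. b.b.(b.c.X + (0 + 0)\{c})) + (0 + 0)\{c}) :: -b-> m2
  m2 = b.c.(rec X. b.b.(b.c.X + (0 + 0)\{c})) + (0 + 0)\{c} :: -b-> m3
  m3 = c.(rec X. b.b.(b.c.X + (0 + 0)\{c})) :: -c-> m0
Reachable graph of Q (4 states):
  n0 = rec X. b.b.(b.a.X + (0 + 0)\{c}) :: -b-> n1
  n1 = b.(b.a.(rec X. b.b.(b.a.X + (0 + 0)\{c})) + (0 + 0)\{c}) :: -b-> n2
  n2 = b.a.(rec X. b.b.(b.a.X + (0 + 0)\{c})) + (0 + 0)\{c} :: -b-> n3
  n3 = a.(rec X. b.b.(b.a.X + (0 + 0)\{c})) :: -a-> n0
Executing bbbc from P (initial set {m0}):
  after b @ step 1: {m1}
  after b @ step 2: {m2}
  after b @ step 3: {m3}
  after c @ step 4: {m0}
  — P admits the full trace.
Executing bbbc from Q (initial set {n0}):
  after b @ step 1: {n1}
  after b @ step 2: {n2}
  after b @ step 3: {n3}
  after c @ step 4: ∅ (Q stuck)

traces(P) ≠ traces(Q) — witness ⟨bbbc⟩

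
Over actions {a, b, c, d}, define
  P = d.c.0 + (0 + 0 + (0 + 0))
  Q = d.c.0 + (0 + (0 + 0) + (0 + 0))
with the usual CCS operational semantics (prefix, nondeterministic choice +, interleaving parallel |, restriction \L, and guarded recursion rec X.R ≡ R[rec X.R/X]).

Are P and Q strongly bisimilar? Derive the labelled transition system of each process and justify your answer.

YES

P's transition system — 3 states:
  s0 = d.c.0 + (0 + 0 + (0 + 0)) | =d=> s1
  s1 = c.0 | =c=> s2
  s2 = 0 | ∅
Q's transition system — 3 states:
  t0 = d.c.0 + (0 + (0 + 0) + (0 + 0)) | =d=> t1
  t1 = c.0 | =c=> t2
  t2 = 0 | ∅
Bisimilarity quotient blocks:
  B0 = {s0, t0}
  B1 = {s1, t1}
  B2 = {s2, t2}
s0 ∈ B0, t0 ∈ B0 → same block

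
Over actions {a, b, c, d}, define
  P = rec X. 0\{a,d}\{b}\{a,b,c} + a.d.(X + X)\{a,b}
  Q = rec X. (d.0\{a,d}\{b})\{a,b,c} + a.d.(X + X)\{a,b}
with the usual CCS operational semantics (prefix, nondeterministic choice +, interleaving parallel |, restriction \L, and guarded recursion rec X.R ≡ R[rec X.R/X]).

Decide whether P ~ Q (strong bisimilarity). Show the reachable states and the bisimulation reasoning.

not bisimilar

Reachable graph of P (3 states):
  s0 = rec X. 0\{a,d}\{b}\{a,b,c} + a.d.(X + X)\{a,b} → -a-> s1
  s1 = d.((rec X. 0\{a,d}\{b}\{a,b,c} + a.d.(X + X)\{a,b}) + (rec X. 0\{a,d}\{b}\{a,b,c} + a.d.(X + X)\{a,b}))\{a,b} → -d-> s2
  s2 = ((rec X. 0\{a,d}\{b}\{a,b,c} + a.d.(X + X)\{a,b}) + (rec X. 0\{a,d}\{b}\{a,b,c} + a.d.(X + X)\{a,b}))\{a,b} → ∅
Reachable graph of Q (5 states):
  t0 = rec X. (d.0\{a,d}\{b})\{a,b,c} + a.d.(X + X)\{a,b} → -a-> t1, -d-> t2
  t1 = d.((rec X. (d.0\{a,d}\{b})\{a,b,c} + a.d.(X + X)\{a,b}) + (rec X. (d.0\{a,d}\{b})\{a,b,c} + a.d.(X + X)\{a,b}))\{a,b} → -d-> t3
  t2 = 0\{a,d}\{b}\{a,b,c} → ∅
  t3 = ((rec X. (d.0\{a,d}\{b})\{a,b,c} + a.d.(X + X)\{a,b}) + (rec X. (d.0\{a,d}\{b})\{a,b,c} + a.d.(X + X)\{a,b}))\{a,b} → -d-> t4
  t4 = 0\{a,d}\{b}\{a,b,c}\{a,b} → ∅
Coarsest stable partition (strong bisimilarity classes):
  B0 = {s0}
  B1 = {s1, t3}
  B2 = {s2, t2, t4}
  B3 = {t0}
  B4 = {t1}
s0 ∈ B0, t0 ∈ B3 → different blocks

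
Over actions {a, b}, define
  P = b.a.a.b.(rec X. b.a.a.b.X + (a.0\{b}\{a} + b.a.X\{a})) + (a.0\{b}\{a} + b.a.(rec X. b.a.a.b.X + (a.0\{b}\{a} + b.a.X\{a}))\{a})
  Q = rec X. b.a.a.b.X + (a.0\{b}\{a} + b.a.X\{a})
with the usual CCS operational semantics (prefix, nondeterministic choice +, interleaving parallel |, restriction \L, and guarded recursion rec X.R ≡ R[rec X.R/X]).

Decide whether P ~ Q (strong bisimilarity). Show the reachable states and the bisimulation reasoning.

P's transition system — 10 states:
  s0 = b.a.a.b.(rec X. b.a.a.b.X + (a.0\{b}\{a} + b.a.X\{a})) + (a.0\{b}\{a} + b.a.(rec X. b.a.a.b.X + (a.0\{b}\{a} + b.a.X\{a}))\{a}) has moves --a--▸ s1, --b--▸ s2, --b--▸ s3
  s1 = 0\{b}\{a} has moves (no moves)
  s2 = a.(rec X. b.a.a.b.X + (a.0\{b}\{a} + b.a.X\{a}))\{a} has moves --a--▸ s4
  s3 = a.a.b.(rec X. b.a.a.b.X + (a.0\{b}\{a} + b.a.X\{a})) has moves --a--▸ s5
  s4 = (rec X. b.a.a.b.X + (a.0\{b}\{a} + b.a.X\{a}))\{a} has moves --b--▸ s6, --b--▸ s7
  s5 = a.b.(rec X. b.a.a.b.X + (a.0\{b}\{a} + b.a.X\{a})) has moves --a--▸ s8
  s6 = (a.(rec X. b.a.a.b.X + (a.0\{b}\{a} + b.a.X\{a}))\{a})\{a} has moves (no moves)
  s7 = (a.a.b.(rec X. b.a.a.b.X + (a.0\{b}\{a} + b.a.X\{a})))\{a} has moves (no moves)
  s8 = b.(rec X. b.a.a.b.X + (a.0\{b}\{a} + b.a.X\{a})) has moves --b--▸ s9
  s9 = rec X. b.a.a.b.X + (a.0\{b}\{a} + b.a.X\{a}) has moves --a--▸ s1, --b--▸ s2, --b--▸ s3
Q's transition system — 9 states:
  t0 = rec X. b.a.a.b.X + (a.0\{b}\{a} + b.a.X\{a}) has moves --a--▸ t1, --b--▸ t2, --b--▸ t3
  t1 = 0\{b}\{a} has moves (no moves)
  t2 = a.(rec X. b.a.a.b.X + (a.0\{b}\{a} + b.a.X\{a}))\{a} has moves --a--▸ t4
  t3 = a.a.b.(rec X. b.a.a.b.X + (a.0\{b}\{a} + b.a.X\{a})) has moves --a--▸ t5
  t4 = (rec X. b.a.a.b.X + (a.0\{b}\{a} + b.a.X\{a}))\{a} has moves --b--▸ t6, --b--▸ t7
  t5 = a.b.(rec X. b.a.a.b.X + (a.0\{b}\{a} + b.a.X\{a})) has moves --a--▸ t8
  t6 = (a.(rec X. b.a.a.b.X + (a.0\{b}\{a} + b.a.X\{a}))\{a})\{a} has moves (no moves)
  t7 = (a.a.b.(rec X. b.a.a.b.X + (a.0\{b}\{a} + b.a.X\{a})))\{a} has moves (no moves)
  t8 = b.(rec X. b.a.a.b.X + (a.0\{b}\{a} + b.a.X\{a})) has moves --b--▸ t0
Partition-refinement fixed point:
  B0 = {s0, s9, t0}
  B1 = {s3, t3}
  B2 = {s5, t5}
  B3 = {s8, t8}
  B4 = {s1, s6, s7, t1, t6, t7}
  B5 = {s2, t2}
  B6 = {s4, t4}
s0 ∈ B0, t0 ∈ B0 → same block

P ~ Q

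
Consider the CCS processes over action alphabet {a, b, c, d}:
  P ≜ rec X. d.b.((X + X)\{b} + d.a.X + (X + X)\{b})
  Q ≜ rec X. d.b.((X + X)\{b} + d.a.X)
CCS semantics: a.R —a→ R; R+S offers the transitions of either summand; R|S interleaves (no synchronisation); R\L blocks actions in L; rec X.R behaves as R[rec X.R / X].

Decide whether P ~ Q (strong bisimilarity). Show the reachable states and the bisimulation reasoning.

bisimilar

P's transition system — 5 states:
  u0 = rec X. d.b.((X + X)\{b} + d.a.X + (X + X)\{b}) → ··d··> u1
  u1 = b.(((rec X. d.b.((X + X)\{b} + d.a.X + (X + X)\{b})) + (rec X. d.b.((X + X)\{b} + d.a.X + (X + X)\{b})))\{b} + d.a.(rec X. d.b.((X + X)\{b} + d.a.X + (X + X)\{b})) + ((rec X. d.b.((X + X)\{b} + d.a.X + (X + X)\{b})) + (rec X. d.b.((X + X)\{b} + d.a.X + (X + X)\{b})))\{b}) → ··b··> u2
  u2 = ((rec X. d.b.((X + X)\{b} + d.a.X + (X + X)\{b})) + (rec X. d.b.((X + X)\{b} + d.a.X + (X + X)\{b})))\{b} + d.a.(rec X. d.b.((X + X)\{b} + d.a.X + (X + X)\{b})) + ((rec X. d.b.((X + X)\{b} + d.a.X + (X + X)\{b})) + (rec X. d.b.((X + X)\{b} + d.a.X + (X + X)\{b})))\{b} → ··d··> u3, ··d··> u4
  u3 = (b.(((rec X. d.b.((X + X)\{b} + d.a.X + (X + X)\{b})) + (rec X. d.b.((X + X)\{b} + d.a.X + (X + X)\{b})))\{b} + d.a.(rec X. d.b.((X + X)\{b} + d.a.X + (X + X)\{b})) + ((rec X. d.b.((X + X)\{b} + d.a.X + (X + X)\{b})) + (rec X. d.b.((X + X)\{b} + d.a.X + (X + X)\{b})))\{b}))\{b} → ·
  u4 = a.(rec X. d.b.((X + X)\{b} + d.a.X + (X + X)\{b})) → ··a··> u0
Q's transition system — 5 states:
  v0 = rec X. d.b.((X + X)\{b} + d.a.X) → ··d··> v1
  v1 = b.(((rec X. d.b.((X + X)\{b} + d.a.X)) + (rec X. d.b.((X + X)\{b} + d.a.X)))\{b} + d.a.(rec X. d.b.((X + X)\{b} + d.a.X))) → ··b··> v2
  v2 = ((rec X. d.b.((X + X)\{b} + d.a.X)) + (rec X. d.b.((X + X)\{b} + d.a.X)))\{b} + d.a.(rec X. d.b.((X + X)\{b} + d.a.X)) → ··d··> v3, ··d··> v4
  v3 = (b.(((rec X. d.b.((X + X)\{b} + d.a.X)) + (rec X. d.b.((X + X)\{b} + d.a.X)))\{b} + d.a.(rec X. d.b.((X + X)\{b} + d.a.X))))\{b} → ·
  v4 = a.(rec X. d.b.((X + X)\{b} + d.a.X)) → ··a··> v0
Bisimilarity quotient blocks:
  B0 = {u0, v0}
  B1 = {u1, v1}
  B2 = {u2, v2}
  B3 = {u3, v3}
  B4 = {u4, v4}
u0 ∈ B0, v0 ∈ B0 → same block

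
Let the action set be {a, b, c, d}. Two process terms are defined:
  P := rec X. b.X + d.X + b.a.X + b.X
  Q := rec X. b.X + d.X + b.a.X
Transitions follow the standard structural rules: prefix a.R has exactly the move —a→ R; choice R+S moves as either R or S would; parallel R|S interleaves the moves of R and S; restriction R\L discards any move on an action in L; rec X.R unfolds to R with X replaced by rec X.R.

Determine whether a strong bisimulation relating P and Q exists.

Reachable graph of P (2 states):
  u0 = rec X. b.X + d.X + b.a.X + b.X has moves =b=> u0, =b=> u1, =d=> u0
  u1 = a.(rec X. b.X + d.X + b.a.X + b.X) has moves =a=> u0
Reachable graph of Q (2 states):
  v0 = rec X. b.X + d.X + b.a.X has moves =b=> v0, =b=> v1, =d=> v0
  v1 = a.(rec X. b.X + d.X + b.a.X) has moves =a=> v0
Partition-refinement fixed point:
  B0 = {u0, v0}
  B1 = {u1, v1}
u0 ∈ B0, v0 ∈ B0 → same block

P ~ Q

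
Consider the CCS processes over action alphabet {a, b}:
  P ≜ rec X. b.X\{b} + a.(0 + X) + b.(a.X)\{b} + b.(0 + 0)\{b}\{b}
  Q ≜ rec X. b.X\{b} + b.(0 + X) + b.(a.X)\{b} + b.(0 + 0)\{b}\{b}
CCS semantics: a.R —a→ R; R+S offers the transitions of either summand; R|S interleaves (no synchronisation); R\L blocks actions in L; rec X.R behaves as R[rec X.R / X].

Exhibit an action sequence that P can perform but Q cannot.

a

LTS(P): 6 reachable states
  s0 = rec X. b.X\{b} + a.(0 + X) + b.(a.X)\{b} + b.(0 + 0)\{b}\{b} | ··a··> s1, ··b··> s2, ··b··> s3, ··b··> s4
  s1 = 0 + (rec X. b.X\{b} + a.(0 + X) + b.(a.X)\{b} + b.(0 + 0)\{b}\{b}) | ··a··> s1, ··b··> s2, ··b··> s3, ··b··> s4
  s2 = (0 + 0)\{b}\{b} | ∅
  s3 = (a.(rec X. b.X\{b} + a.(0 + X) + b.(a.X)\{b} + b.(0 + 0)\{b}\{b}))\{b} | ··a··> s4
  s4 = (rec X. b.X\{b} + a.(0 + X) + b.(a.X)\{b} + b.(0 + 0)\{b}\{b})\{b} | ··a··> s5
  s5 = (0 + (rec X. b.X\{b} + a.(0 + X) + b.(a.X)\{b} + b.(0 + 0)\{b}\{b}))\{b} | ··a··> s5
LTS(Q): 5 reachable states
  t0 = rec X. b.X\{b} + b.(0 + X) + b.(a.X)\{b} + b.(0 + 0)\{b}\{b} | ··b··> t1, ··b··> t2, ··b··> t3, ··b··> t4
  t1 = (0 + 0)\{b}\{b} | ∅
  t2 = (a.(rec X. b.X\{b} + b.(0 + X) + b.(a.X)\{b} + b.(0 + 0)\{b}\{b}))\{b} | ··a··> t3
  t3 = (rec X. b.X\{b} + b.(0 + X) + b.(a.X)\{b} + b.(0 + 0)\{b}\{b})\{b} | ∅
  t4 = 0 + (rec X. b.X\{b} + b.(0 + X) + b.(a.X)\{b} + b.(0 + 0)\{b}\{b}) | ··b··> t1, ··b··> t2, ··b··> t3, ··b··> t4
Trace ⟨a⟩ through P, begin at {s0}:
  step 1 (a): {s1}
  P completes σ.
Trace ⟨a⟩ through Q, begin at {t0}:
  step 1 (a): ∅  — Q cannot continue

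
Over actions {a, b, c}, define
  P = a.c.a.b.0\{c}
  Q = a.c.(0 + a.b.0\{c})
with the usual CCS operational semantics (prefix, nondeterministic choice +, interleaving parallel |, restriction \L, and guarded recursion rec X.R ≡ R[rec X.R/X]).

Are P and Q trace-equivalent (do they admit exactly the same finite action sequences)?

YES

LTS(P): 5 reachable states
  p0 = a.c.a.b.0\{c} ⊢ ··a··> p1
  p1 = c.a.b.0\{c} ⊢ ··c··> p2
  p2 = a.b.0\{c} ⊢ ··a··> p3
  p3 = b.0\{c} ⊢ ··b··> p4
  p4 = 0\{c} ⊢ deadlocked
LTS(Q): 5 reachable states
  q0 = a.c.(0 + a.b.0\{c}) ⊢ ··a··> q1
  q1 = c.(0 + a.b.0\{c}) ⊢ ··c··> q2
  q2 = 0 + a.b.0\{c} ⊢ ··a··> q3
  q3 = b.0\{c} ⊢ ··b··> q4
  q4 = 0\{c} ⊢ deadlocked
Partition-refinement fixed point:
  B0 = {p0, q0}
  B1 = {p1, q1}
  B2 = {p2, q2}
  B3 = {p3, q3}
  B4 = {p4, q4}
p0 ∈ B0, q0 ∈ B0 → same block
Bisimilar ⇒ trace-equivalent.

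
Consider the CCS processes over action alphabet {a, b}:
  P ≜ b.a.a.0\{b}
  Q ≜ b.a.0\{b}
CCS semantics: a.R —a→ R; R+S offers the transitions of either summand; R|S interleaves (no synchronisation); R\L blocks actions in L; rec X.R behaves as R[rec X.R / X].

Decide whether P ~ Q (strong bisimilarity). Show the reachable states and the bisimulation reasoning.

Reachable graph of P (4 states):
  u0 = b.a.a.0\{b} ⊢ —b→ u1
  u1 = a.a.0\{b} ⊢ —a→ u2
  u2 = a.0\{b} ⊢ —a→ u3
  u3 = 0\{b} ⊢ stopped
Reachable graph of Q (3 states):
  v0 = b.a.0\{b} ⊢ —b→ v1
  v1 = a.0\{b} ⊢ —a→ v2
  v2 = 0\{b} ⊢ stopped
Bisimilarity quotient blocks:
  B0 = {u0}
  B1 = {u1}
  B2 = {u2, v1}
  B3 = {u3, v2}
  B4 = {v0}
u0 ∈ B0, v0 ∈ B4 → different blocks

NO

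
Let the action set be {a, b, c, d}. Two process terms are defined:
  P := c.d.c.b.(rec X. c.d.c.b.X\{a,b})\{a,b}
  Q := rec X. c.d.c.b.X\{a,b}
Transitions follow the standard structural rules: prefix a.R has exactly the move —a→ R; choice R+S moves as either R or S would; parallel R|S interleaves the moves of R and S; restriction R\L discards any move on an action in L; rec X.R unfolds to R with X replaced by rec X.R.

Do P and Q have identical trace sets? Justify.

P's transition system — 8 states:
  p0 = c.d.c.b.(rec X. c.d.c.b.X\{a,b})\{a,b} ⊢ =c=> p1
  p1 = d.c.b.(rec X. c.d.c.b.X\{a,b})\{a,b} ⊢ =d=> p2
  p2 = c.b.(rec X. c.d.c.b.X\{a,b})\{a,b} ⊢ =c=> p3
  p3 = b.(rec X. c.d.c.b.X\{a,b})\{a,b} ⊢ =b=> p4
  p4 = (rec X. c.d.c.b.X\{a,b})\{a,b} ⊢ =c=> p5
  p5 = (d.c.b.(rec X. c.d.c.b.X\{a,b})\{a,b})\{a,b} ⊢ =d=> p6
  p6 = (c.b.(rec X. c.d.c.b.X\{a,b})\{a,b})\{a,b} ⊢ =c=> p7
  p7 = (b.(rec X. c.d.c.b.X\{a,b})\{a,b})\{a,b} ⊢ deadlocked
Q's transition system — 8 states:
  q0 = rec X. c.d.c.b.X\{a,b} ⊢ =c=> q1
  q1 = d.c.b.(rec X. c.d.c.b.X\{a,b})\{a,b} ⊢ =d=> q2
  q2 = c.b.(rec X. c.d.c.b.X\{a,b})\{a,b} ⊢ =c=> q3
  q3 = b.(rec X. c.d.c.b.X\{a,b})\{a,b} ⊢ =b=> q4
  q4 = (rec X. c.d.c.b.X\{a,b})\{a,b} ⊢ =c=> q5
  q5 = (d.c.b.(rec X. c.d.c.b.X\{a,b})\{a,b})\{a,b} ⊢ =d=> q6
  q6 = (c.b.(rec X. c.d.c.b.X\{a,b})\{a,b})\{a,b} ⊢ =c=> q7
  q7 = (b.(rec X. c.d.c.b.X\{a,b})\{a,b})\{a,b} ⊢ deadlocked
Partition-refinement fixed point:
  B0 = {p0, q0}
  B1 = {p1, q1}
  B2 = {p2, q2}
  B3 = {p3, q3}
  B4 = {p4, q4}
  B5 = {p5, q5}
  B6 = {p6, q6}
  B7 = {p7, q7}
p0 ∈ B0, q0 ∈ B0 → same block
Bisimilar ⇒ trace-equivalent.

trace-equivalent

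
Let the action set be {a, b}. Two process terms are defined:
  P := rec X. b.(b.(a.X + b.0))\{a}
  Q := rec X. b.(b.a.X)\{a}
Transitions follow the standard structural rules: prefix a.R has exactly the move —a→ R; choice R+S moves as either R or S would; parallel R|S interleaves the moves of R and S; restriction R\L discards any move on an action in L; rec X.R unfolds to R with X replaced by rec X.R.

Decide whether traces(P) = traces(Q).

traces(P) ≠ traces(Q) — witness ⟨bbb⟩

LTS(P): 4 reachable states
  p0 = rec X. b.(b.(a.X + b.0))\{a} has moves =b=> p1
  p1 = (b.(a.(rec X. b.(b.(a.X + b.0))\{a}) + b.0))\{a} has moves =b=> p2
  p2 = (a.(rec X. b.(b.(a.X + b.0))\{a}) + b.0)\{a} has moves =b=> p3
  p3 = 0\{a} has moves (no moves)
LTS(Q): 3 reachable states
  q0 = rec X. b.(b.a.X)\{a} has moves =b=> q1
  q1 = (b.a.(rec X. b.(b.a.X)\{a}))\{a} has moves =b=> q2
  q2 = (a.(rec X. b.(b.a.X)\{a}))\{a} has moves (no moves)
Run σ = ⟨bbb⟩ on P: start {p0}
  after b @ step 1: {p1}
  after b @ step 2: {p2}
  after b @ step 3: {p3}
  — P admits the full trace.
Run σ = ⟨bbb⟩ on Q: start {q0}
  after b @ step 1: {q1}
  after b @ step 2: {q2}
  after b @ step 3: no successor for Q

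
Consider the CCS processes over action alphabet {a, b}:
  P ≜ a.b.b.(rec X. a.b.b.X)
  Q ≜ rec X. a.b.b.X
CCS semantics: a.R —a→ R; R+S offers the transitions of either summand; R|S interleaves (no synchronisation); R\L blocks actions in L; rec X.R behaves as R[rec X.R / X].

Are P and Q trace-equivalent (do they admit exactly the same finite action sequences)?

trace-equivalent

LTS(P): 4 reachable states
  p0 = a.b.b.(rec X. a.b.b.X) ⊢ =a=> p1
  p1 = b.b.(rec X. a.b.b.X) ⊢ =b=> p2
  p2 = b.(rec X. a.b.b.X) ⊢ =b=> p3
  p3 = rec X. a.b.b.X ⊢ =a=> p1
LTS(Q): 3 reachable states
  q0 = rec X. a.b.b.X ⊢ =a=> q1
  q1 = b.b.(rec X. a.b.b.X) ⊢ =b=> q2
  q2 = b.(rec X. a.b.b.X) ⊢ =b=> q0
Bisimilarity quotient blocks:
  B0 = {p0, p3, q0}
  B1 = {p1, q1}
  B2 = {p2, q2}
p0 ∈ B0, q0 ∈ B0 → same block
Bisimilar ⇒ trace-equivalent.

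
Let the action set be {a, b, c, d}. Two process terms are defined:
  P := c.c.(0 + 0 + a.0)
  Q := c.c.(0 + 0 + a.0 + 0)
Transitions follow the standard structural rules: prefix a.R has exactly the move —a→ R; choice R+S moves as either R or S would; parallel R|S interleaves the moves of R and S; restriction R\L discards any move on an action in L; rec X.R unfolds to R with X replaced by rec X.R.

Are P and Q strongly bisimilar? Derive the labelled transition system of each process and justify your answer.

P's transition system — 4 states:
  m0 = c.c.(0 + 0 + a.0) → --c--▸ m1
  m1 = c.(0 + 0 + a.0) → --c--▸ m2
  m2 = 0 + 0 + a.0 → --a--▸ m3
  m3 = 0 → ∅
Q's transition system — 4 states:
  n0 = c.c.(0 + 0 + a.0 + 0) → --c--▸ n1
  n1 = c.(0 + 0 + a.0 + 0) → --c--▸ n2
  n2 = 0 + 0 + a.0 + 0 → --a--▸ n3
  n3 = 0 → ∅
Coarsest stable partition (strong bisimilarity classes):
  B0 = {m0, n0}
  B1 = {m1, n1}
  B2 = {m2, n2}
  B3 = {m3, n3}
m0 ∈ B0, n0 ∈ B0 → same block

bisimilar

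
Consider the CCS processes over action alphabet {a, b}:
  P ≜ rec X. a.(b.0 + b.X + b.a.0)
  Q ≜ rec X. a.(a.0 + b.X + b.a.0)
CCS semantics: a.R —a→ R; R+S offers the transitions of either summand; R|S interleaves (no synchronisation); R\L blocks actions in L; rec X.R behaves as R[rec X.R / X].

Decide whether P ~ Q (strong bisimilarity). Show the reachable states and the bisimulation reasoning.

P ≁ Q

Reachable graph of P (4 states):
  m0 = rec X. a.(b.0 + b.X + b.a.0) | --a--▸ m1
  m1 = b.0 + b.(rec X. a.(b.0 + b.X + b.a.0)) + b.a.0 | --b--▸ m0, --b--▸ m2, --b--▸ m3
  m2 = 0 | deadlocked
  m3 = a.0 | --a--▸ m2
Reachable graph of Q (4 states):
  n0 = rec X. a.(a.0 + b.X + b.a.0) | --a--▸ n1
  n1 = a.0 + b.(rec X. a.(a.0 + b.X + b.a.0)) + b.a.0 | --a--▸ n2, --b--▸ n0, --b--▸ n3
  n2 = 0 | deadlocked
  n3 = a.0 | --a--▸ n2
Bisimilarity quotient blocks:
  B0 = {m0}
  B1 = {m1}
  B2 = {m3, n3}
  B3 = {m2, n2}
  B4 = {n0}
  B5 = {n1}
m0 ∈ B0, n0 ∈ B4 → different blocks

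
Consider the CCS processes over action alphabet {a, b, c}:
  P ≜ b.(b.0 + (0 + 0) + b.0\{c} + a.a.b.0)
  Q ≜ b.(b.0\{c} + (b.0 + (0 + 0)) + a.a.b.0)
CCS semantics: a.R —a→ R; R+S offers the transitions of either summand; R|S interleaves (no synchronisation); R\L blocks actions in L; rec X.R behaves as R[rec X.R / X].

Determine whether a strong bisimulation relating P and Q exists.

bisimilar

LTS(P): 6 reachable states
  p0 = b.(b.0 + (0 + 0) + b.0\{c} + a.a.b.0) → --b--▸ p1
  p1 = b.0 + (0 + 0) + b.0\{c} + a.a.b.0 → --a--▸ p2, --b--▸ p3, --b--▸ p4
  p2 = a.b.0 → --a--▸ p5
  p3 = 0 → deadlocked
  p4 = 0\{c} → deadlocked
  p5 = b.0 → --b--▸ p3
LTS(Q): 6 reachable states
  q0 = b.(b.0\{c} + (b.0 + (0 + 0)) + a.a.b.0) → --b--▸ q1
  q1 = b.0\{c} + (b.0 + (0 + 0)) + a.a.b.0 → --a--▸ q2, --b--▸ q3, --b--▸ q4
  q2 = a.b.0 → --a--▸ q5
  q3 = 0 → deadlocked
  q4 = 0\{c} → deadlocked
  q5 = b.0 → --b--▸ q3
Partition-refinement fixed point:
  B0 = {p0, q0}
  B1 = {p1, q1}
  B2 = {p2, q2}
  B3 = {p5, q5}
  B4 = {p3, p4, q3, q4}
p0 ∈ B0, q0 ∈ B0 → same block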